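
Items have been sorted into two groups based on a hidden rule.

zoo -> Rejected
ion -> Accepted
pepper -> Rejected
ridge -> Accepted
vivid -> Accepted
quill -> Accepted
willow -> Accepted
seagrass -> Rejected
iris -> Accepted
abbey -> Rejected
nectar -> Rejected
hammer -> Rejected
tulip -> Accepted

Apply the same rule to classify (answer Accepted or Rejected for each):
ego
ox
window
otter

Rejected, Rejected, Accepted, Rejected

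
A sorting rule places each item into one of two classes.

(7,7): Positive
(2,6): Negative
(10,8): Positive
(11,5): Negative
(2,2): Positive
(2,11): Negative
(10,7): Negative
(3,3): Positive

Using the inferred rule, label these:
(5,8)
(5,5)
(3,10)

Negative, Positive, Negative

One predicate separates the groups cleanly: |first − second| ≤ 2.
(5,8): Negative (|5−8| = 3). (5,5): Positive (|5−5| = 0). (3,10): Negative (|3−10| = 7).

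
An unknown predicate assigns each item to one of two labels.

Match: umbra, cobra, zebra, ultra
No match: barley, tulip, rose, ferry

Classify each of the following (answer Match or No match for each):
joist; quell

No match, No match

Checking candidate rules against both groups, what survives is: ends with 'a'.
joist — ends with 't', hence No match. quell — ends with 'l', hence No match.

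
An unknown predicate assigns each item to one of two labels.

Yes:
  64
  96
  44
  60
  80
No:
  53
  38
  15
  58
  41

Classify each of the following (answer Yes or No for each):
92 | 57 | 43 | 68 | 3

Rule: multiple of 4. This holds for each 'Yes' example and fails for each 'No' one.
92: 92 = 4·23 — meets the rule, so Yes.
57: 57 = 4·14 + 1 — does not satisfy this, so No.
43: 43 = 4·10 + 3 — does not satisfy this, so No.
68: 68 = 4·17 — meets the rule, so Yes.
3: 3 = 4·0 + 3 — does not satisfy this, so No.

Yes, No, No, Yes, No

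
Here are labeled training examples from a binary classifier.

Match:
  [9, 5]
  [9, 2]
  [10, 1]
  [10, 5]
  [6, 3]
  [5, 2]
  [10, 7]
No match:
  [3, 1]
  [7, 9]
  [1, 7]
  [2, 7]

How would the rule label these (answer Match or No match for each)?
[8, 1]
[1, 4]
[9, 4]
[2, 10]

Match, No match, Match, No match

A rule that fits every label: first > second AND sum ≥ 7 — true of each 'Match' example, false of each 'No match' one.
[8, 1] → 8 > 1, 8+1 = 9 → Match.
[1, 4] → 1 < 4, 1+4 = 5 → No match.
[9, 4] → 9 > 4, 9+4 = 13 → Match.
[2, 10] → 2 < 10, 2+10 = 12 → No match.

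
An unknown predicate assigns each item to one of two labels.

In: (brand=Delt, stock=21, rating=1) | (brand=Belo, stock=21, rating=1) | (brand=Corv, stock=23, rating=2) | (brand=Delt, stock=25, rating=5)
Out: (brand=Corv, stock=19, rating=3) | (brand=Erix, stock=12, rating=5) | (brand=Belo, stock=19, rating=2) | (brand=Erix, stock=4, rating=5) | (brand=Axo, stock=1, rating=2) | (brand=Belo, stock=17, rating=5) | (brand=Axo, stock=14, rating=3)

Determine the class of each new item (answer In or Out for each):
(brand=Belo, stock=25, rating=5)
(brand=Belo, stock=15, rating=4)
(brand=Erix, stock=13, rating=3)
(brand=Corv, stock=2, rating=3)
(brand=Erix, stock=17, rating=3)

In, Out, Out, Out, Out

The pattern is that an item is 'In' exactly when: stock ≥ 21.
(brand=Belo, stock=25, rating=5) — stock = 25, hence In. (brand=Belo, stock=15, rating=4) — stock = 15, hence Out. (brand=Erix, stock=13, rating=3) — stock = 13, hence Out. (brand=Corv, stock=2, rating=3) — stock = 2, hence Out. (brand=Erix, stock=17, rating=3) — stock = 17, hence Out.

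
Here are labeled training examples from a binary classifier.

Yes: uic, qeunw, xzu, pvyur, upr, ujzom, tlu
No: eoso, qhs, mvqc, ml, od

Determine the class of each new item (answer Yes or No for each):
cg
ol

No, No

The distinguishing property — contains 'u' — holds for all the 'Yes' cases and none of the 'No' cases.
cg: No (no 'u'). ol: No (no 'u').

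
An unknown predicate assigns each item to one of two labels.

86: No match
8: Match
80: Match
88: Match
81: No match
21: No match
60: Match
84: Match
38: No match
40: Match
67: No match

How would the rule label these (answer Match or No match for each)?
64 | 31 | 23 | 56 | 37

All 'Match' examples share one property — multiple of 4 — and every 'No match' example lacks it.

Match, No match, No match, Match, No match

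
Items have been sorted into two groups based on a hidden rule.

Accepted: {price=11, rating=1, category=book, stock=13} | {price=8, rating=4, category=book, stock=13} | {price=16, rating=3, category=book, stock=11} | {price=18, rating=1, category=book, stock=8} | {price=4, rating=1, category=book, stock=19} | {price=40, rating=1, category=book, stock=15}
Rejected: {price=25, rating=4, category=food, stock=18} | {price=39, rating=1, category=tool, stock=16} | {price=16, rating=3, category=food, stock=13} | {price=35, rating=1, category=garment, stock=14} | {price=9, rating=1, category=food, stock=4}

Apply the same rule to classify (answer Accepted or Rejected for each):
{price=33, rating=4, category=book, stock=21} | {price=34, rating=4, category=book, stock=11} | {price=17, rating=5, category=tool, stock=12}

Accepted, Accepted, Rejected

The distinguishing property — category is book — holds for all the 'Accepted' cases and none of the 'Rejected' cases.
Accepted: {price=33, rating=4, category=book, stock=21}, since category is book. Accepted: {price=34, rating=4, category=book, stock=11}, since category is book. Rejected: {price=17, rating=5, category=tool, stock=12}, since category is tool.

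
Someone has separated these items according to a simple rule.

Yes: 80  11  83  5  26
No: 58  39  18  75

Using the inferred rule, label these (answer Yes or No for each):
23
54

Yes, No

Every 'Yes' example satisfies: ≡ 2 (mod 3). None of the 'No' examples do.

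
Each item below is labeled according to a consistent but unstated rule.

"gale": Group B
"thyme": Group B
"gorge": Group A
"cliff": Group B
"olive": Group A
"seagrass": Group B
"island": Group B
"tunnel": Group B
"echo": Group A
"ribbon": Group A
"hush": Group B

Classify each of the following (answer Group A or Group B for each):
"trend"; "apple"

Group B, Group B

Rule: contains 'o'. This holds for each 'Group A' example and fails for each 'Group B' one.
"trend": no 'o', lacks this property → Group B. "apple": no 'o', lacks this property → Group B.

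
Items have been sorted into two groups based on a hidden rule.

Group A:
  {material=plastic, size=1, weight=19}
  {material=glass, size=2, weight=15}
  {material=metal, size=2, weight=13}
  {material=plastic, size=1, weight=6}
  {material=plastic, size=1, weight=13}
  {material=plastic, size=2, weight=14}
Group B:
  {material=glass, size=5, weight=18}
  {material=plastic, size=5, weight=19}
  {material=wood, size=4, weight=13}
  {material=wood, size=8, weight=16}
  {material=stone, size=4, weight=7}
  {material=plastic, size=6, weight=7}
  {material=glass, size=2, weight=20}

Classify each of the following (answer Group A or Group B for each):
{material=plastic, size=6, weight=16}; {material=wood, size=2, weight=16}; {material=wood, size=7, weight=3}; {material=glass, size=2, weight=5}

Group B, Group A, Group B, Group A

The distinguishing property — weight ≤ 19 AND size ≤ 2 — holds for all the 'Group A' cases and none of the 'Group B' cases.
{material=plastic, size=6, weight=16}: Group B (weight = 16, size = 6). {material=wood, size=2, weight=16}: Group A (weight = 16, size = 2). {material=wood, size=7, weight=3}: Group B (weight = 3, size = 7). {material=glass, size=2, weight=5}: Group A (weight = 5, size = 2).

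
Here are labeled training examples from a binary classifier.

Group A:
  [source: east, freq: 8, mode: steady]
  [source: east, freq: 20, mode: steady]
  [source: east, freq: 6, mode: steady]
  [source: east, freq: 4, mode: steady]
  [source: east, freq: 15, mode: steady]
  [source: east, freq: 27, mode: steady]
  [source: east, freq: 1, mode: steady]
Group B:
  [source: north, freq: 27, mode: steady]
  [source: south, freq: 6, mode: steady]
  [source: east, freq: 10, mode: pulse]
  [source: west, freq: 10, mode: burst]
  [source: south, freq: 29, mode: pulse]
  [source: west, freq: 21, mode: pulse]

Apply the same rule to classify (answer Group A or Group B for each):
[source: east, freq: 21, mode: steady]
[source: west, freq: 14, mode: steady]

All 'Group A' examples share one property — source is east AND mode is steady — and every 'Group B' example lacks it.
[source: east, freq: 21, mode: steady] → source is east, mode is steady → Group A. [source: west, freq: 14, mode: steady] → source is west, mode is steady → Group B.

Group A, Group B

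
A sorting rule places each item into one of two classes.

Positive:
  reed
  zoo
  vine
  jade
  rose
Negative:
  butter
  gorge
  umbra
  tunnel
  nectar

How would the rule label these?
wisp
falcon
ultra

Positive, Negative, Negative

The simplest hypothesis consistent with all the labels is: length ≤ 4.
wisp: length 4 — has this property, so Positive. falcon: length 6 — fails the rule, so Negative. ultra: length 5 — fails the rule, so Negative.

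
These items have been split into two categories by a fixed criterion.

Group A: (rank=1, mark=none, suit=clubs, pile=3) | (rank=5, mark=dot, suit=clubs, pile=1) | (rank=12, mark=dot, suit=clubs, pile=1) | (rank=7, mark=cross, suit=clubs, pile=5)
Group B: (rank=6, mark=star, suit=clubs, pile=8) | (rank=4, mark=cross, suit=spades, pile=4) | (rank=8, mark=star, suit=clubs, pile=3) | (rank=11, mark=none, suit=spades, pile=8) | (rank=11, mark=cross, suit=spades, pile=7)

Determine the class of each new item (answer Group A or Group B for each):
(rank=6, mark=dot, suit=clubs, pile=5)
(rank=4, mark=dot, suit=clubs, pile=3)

All 'Group A' examples share one property — suit is clubs AND mark is not star — and every 'Group B' example lacks it.
Group A: (rank=6, mark=dot, suit=clubs, pile=5), since suit is clubs, mark is dot.
Group A: (rank=4, mark=dot, suit=clubs, pile=3), since suit is clubs, mark is dot.

Group A, Group A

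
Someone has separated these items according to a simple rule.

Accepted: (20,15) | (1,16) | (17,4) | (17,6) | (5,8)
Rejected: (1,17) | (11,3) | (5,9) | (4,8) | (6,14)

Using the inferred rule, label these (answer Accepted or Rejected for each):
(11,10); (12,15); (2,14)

A rule that fits every label: sum is odd — true of each 'Accepted' example, false of each 'Rejected' one.
(11,10) → 11+10 = 21 → Accepted. (12,15) → 12+15 = 27 → Accepted. (2,14) → 2+14 = 16 → Rejected.

Accepted, Accepted, Rejected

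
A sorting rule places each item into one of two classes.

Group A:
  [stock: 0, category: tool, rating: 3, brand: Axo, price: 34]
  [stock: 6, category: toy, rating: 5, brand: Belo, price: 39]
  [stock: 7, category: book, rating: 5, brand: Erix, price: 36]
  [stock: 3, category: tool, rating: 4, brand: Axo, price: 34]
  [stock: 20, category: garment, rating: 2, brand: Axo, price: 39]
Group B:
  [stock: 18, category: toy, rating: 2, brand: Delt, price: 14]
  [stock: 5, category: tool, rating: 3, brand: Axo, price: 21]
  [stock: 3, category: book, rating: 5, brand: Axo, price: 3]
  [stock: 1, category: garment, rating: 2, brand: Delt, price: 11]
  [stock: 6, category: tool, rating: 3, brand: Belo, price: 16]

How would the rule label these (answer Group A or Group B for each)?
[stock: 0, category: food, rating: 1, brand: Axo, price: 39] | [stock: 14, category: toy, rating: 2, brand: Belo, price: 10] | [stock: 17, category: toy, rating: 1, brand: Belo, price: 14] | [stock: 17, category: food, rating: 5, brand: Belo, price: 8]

All 'Group A' examples share one property — price ≥ 34 — and every 'Group B' example lacks it.
[stock: 0, category: food, rating: 1, brand: Axo, price: 39]: Group A (price = 39).
[stock: 14, category: toy, rating: 2, brand: Belo, price: 10]: Group B (price = 10).
[stock: 17, category: toy, rating: 1, brand: Belo, price: 14]: Group B (price = 14).
[stock: 17, category: food, rating: 5, brand: Belo, price: 8]: Group B (price = 8).

Group A, Group B, Group B, Group B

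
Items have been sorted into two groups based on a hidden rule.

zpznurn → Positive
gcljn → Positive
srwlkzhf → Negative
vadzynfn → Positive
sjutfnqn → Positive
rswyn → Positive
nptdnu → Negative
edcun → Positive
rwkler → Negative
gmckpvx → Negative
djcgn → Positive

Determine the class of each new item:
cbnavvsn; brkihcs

Positive, Negative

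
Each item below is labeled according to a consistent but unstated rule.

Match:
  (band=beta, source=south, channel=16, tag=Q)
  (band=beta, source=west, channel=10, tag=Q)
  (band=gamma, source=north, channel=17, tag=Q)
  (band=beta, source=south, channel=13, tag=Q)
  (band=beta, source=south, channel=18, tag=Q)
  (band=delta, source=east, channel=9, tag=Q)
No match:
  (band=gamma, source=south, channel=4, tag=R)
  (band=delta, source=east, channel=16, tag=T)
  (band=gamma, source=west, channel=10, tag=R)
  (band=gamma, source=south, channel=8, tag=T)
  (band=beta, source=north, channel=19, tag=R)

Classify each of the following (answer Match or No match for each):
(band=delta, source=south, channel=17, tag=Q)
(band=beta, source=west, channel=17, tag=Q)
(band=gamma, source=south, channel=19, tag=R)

Match, Match, No match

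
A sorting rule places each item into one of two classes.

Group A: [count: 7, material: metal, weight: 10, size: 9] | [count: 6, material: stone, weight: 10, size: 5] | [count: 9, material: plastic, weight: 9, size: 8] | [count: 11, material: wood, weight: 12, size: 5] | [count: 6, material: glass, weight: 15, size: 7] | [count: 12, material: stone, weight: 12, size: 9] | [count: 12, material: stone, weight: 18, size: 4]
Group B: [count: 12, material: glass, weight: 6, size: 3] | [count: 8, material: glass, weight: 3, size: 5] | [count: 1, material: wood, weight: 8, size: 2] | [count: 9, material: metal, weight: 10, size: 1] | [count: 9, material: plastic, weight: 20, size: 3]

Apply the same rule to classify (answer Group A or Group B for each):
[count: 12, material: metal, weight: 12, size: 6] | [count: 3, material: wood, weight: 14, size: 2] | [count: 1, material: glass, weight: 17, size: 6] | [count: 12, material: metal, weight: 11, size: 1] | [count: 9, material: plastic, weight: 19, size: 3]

Group A, Group B, Group A, Group B, Group B

The simplest hypothesis consistent with all the labels is: weight ≥ 6 AND size ≥ 4.
[count: 12, material: metal, weight: 12, size: 6]: weight = 12, size = 6, satisfies this → Group A. [count: 3, material: wood, weight: 14, size: 2]: weight = 14, size = 2, lacks this property → Group B. [count: 1, material: glass, weight: 17, size: 6]: weight = 17, size = 6, satisfies this → Group A. [count: 12, material: metal, weight: 11, size: 1]: weight = 11, size = 1, lacks this property → Group B. [count: 9, material: plastic, weight: 19, size: 3]: weight = 19, size = 3, lacks this property → Group B.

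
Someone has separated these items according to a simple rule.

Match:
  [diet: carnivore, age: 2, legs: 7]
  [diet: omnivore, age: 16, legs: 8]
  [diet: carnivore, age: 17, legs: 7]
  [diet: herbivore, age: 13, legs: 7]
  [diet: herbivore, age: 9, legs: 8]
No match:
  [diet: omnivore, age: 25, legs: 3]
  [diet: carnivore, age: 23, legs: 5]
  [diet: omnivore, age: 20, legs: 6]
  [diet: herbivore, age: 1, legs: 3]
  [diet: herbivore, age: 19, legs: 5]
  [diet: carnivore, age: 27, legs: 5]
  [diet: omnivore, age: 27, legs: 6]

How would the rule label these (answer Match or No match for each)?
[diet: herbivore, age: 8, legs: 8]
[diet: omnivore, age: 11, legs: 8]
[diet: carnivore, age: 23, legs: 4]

Match, Match, No match

All 'Match' examples share one property — legs ≥ 7 — and every 'No match' example lacks it.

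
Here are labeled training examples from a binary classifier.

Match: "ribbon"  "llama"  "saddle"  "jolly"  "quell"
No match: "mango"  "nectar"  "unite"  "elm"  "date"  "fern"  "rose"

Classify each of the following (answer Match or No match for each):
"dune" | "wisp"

No match, No match

The classifier is using: has a double letter.
"dune" → no doubled letter → No match.
"wisp" → no doubled letter → No match.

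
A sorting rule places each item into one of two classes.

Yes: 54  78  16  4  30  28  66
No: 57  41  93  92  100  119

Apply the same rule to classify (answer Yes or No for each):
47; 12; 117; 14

The common property of the 'Yes' items is: even AND at most 78. No 'No' item has it.
47: No (47 is odd, 47 ≤ 78). 12: Yes (12 is even, 12 ≤ 78). 117: No (117 is odd, 117 > 78). 14: Yes (14 is even, 14 ≤ 78).

No, Yes, No, Yes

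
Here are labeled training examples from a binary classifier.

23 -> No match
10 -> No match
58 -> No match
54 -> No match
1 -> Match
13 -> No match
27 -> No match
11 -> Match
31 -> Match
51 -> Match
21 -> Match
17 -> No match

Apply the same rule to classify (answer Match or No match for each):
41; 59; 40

Rule: ends in digit 1. This holds for each 'Match' example and fails for each 'No match' one.
41 → last digit 1 → Match.
59 → last digit 9 → No match.
40 → last digit 0 → No match.

Match, No match, No match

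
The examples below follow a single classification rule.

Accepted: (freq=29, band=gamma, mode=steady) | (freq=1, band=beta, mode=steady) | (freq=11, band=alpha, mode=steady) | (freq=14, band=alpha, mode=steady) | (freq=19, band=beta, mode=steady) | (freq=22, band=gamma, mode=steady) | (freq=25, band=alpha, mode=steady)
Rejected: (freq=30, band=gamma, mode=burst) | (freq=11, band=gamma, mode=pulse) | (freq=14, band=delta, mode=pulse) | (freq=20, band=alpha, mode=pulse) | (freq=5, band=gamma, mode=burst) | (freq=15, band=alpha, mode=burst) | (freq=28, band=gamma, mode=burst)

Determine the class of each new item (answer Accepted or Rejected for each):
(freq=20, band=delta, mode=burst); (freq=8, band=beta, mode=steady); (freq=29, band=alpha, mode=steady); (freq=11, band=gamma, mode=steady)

Comparing the two groups points to one rule — mode is steady.
Rejected: (freq=20, band=delta, mode=burst), since mode is burst. Accepted: (freq=8, band=beta, mode=steady), since mode is steady. Accepted: (freq=29, band=alpha, mode=steady), since mode is steady. Accepted: (freq=11, band=gamma, mode=steady), since mode is steady.

Rejected, Accepted, Accepted, Accepted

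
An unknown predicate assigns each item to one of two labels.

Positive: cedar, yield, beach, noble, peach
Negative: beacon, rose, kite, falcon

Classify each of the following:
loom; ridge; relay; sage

The common property of the 'Positive' items is: odd length. No 'Negative' item has it.

Negative, Positive, Positive, Negative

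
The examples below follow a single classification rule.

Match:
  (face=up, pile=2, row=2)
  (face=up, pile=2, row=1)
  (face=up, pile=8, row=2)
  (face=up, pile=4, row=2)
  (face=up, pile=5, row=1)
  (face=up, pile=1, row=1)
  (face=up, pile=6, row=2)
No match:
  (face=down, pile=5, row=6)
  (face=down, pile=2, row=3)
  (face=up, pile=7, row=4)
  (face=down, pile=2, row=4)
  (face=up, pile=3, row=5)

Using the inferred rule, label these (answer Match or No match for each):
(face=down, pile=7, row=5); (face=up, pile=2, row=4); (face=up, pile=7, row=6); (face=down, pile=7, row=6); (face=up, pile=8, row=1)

No match, No match, No match, No match, Match

The distinguishing property — row ≤ 2 — holds for all the 'Match' cases and none of the 'No match' cases.
(face=down, pile=7, row=5) → row = 5 → No match. (face=up, pile=2, row=4) → row = 4 → No match. (face=up, pile=7, row=6) → row = 6 → No match. (face=down, pile=7, row=6) → row = 6 → No match. (face=up, pile=8, row=1) → row = 1 → Match.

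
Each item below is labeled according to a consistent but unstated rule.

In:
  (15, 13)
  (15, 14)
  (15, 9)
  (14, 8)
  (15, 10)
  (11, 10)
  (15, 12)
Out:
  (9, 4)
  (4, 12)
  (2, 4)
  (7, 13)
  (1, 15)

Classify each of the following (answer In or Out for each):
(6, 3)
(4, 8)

Out, Out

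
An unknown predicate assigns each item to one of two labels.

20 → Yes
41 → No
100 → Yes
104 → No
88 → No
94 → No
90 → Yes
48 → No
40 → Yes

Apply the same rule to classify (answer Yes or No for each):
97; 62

No, No

The distinguishing property — multiple of 5 — holds for all the 'Yes' cases and none of the 'No' cases.
97 — 97 = 5·19 + 2, hence No.
62 — 62 = 5·12 + 2, hence No.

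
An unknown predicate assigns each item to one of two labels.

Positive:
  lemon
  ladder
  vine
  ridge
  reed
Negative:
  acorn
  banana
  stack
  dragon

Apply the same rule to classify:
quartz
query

Negative, Positive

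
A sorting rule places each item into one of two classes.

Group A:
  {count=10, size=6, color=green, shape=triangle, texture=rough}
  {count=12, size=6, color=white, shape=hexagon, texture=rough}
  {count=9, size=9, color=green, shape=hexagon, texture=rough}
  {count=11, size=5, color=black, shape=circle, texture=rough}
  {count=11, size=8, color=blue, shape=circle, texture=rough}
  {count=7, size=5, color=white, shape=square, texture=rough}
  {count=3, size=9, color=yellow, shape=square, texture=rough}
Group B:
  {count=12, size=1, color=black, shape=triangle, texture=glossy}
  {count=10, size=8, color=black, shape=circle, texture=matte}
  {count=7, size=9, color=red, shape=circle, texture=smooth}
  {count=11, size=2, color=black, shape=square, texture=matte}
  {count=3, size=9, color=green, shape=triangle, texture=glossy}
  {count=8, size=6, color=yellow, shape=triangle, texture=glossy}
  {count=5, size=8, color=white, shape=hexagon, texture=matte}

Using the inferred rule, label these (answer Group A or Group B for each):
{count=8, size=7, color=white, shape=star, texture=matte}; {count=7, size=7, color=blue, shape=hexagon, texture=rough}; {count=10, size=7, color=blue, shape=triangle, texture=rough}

Group B, Group A, Group A

Comparing the two groups points to one rule — texture is rough.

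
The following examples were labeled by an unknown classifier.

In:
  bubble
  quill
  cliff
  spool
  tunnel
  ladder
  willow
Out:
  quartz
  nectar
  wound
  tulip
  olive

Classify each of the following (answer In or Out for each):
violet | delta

The common property of the 'In' items is: has a double letter. No 'Out' item has it.
Out: violet, since no doubled letter.
Out: delta, since no doubled letter.

Out, Out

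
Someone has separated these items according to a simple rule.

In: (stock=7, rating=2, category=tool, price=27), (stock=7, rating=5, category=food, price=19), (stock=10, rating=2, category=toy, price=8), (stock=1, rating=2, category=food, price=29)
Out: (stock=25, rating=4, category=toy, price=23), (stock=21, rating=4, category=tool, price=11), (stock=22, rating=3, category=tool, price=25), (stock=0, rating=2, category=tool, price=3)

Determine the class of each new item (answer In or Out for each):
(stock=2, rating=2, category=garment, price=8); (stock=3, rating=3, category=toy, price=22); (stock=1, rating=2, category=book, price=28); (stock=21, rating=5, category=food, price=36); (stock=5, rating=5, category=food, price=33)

The common property of the 'In' items is: stock ≤ 10 AND price ≥ 8. No 'Out' item has it.
(stock=2, rating=2, category=garment, price=8) → stock = 2, price = 8 → In. (stock=3, rating=3, category=toy, price=22) → stock = 3, price = 22 → In. (stock=1, rating=2, category=book, price=28) → stock = 1, price = 28 → In. (stock=21, rating=5, category=food, price=36) → stock = 21, price = 36 → Out. (stock=5, rating=5, category=food, price=33) → stock = 5, price = 33 → In.

In, In, In, Out, In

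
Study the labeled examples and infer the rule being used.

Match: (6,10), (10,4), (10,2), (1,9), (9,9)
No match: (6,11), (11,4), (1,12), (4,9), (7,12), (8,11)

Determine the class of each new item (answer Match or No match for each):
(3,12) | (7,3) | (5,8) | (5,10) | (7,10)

A rule that fits every label: sum is even — true of each 'Match' example, false of each 'No match' one.
(3,12) → 3+12 = 15 → No match.
(7,3) → 7+3 = 10 → Match.
(5,8) → 5+8 = 13 → No match.
(5,10) → 5+10 = 15 → No match.
(7,10) → 7+10 = 17 → No match.

No match, Match, No match, No match, No match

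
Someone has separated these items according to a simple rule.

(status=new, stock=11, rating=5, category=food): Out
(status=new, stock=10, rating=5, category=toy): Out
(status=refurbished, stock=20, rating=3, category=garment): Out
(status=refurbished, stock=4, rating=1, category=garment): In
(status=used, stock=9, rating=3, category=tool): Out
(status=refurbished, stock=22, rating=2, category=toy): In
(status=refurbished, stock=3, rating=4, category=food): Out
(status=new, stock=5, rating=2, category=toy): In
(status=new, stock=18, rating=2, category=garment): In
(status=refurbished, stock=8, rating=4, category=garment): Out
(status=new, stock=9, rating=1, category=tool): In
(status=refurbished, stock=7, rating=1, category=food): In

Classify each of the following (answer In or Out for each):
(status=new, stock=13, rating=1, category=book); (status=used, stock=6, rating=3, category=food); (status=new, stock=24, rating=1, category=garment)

All 'In' examples share one property — rating ≤ 2 — and every 'Out' example lacks it.

In, Out, In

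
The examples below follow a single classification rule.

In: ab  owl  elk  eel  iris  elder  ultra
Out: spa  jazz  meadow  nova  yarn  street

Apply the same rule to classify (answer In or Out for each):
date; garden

Out, Out

Rule: starts with a vowel. This holds for each 'In' example and fails for each 'Out' one.
date: Out (starts with 'd'). garden: Out (starts with 'g').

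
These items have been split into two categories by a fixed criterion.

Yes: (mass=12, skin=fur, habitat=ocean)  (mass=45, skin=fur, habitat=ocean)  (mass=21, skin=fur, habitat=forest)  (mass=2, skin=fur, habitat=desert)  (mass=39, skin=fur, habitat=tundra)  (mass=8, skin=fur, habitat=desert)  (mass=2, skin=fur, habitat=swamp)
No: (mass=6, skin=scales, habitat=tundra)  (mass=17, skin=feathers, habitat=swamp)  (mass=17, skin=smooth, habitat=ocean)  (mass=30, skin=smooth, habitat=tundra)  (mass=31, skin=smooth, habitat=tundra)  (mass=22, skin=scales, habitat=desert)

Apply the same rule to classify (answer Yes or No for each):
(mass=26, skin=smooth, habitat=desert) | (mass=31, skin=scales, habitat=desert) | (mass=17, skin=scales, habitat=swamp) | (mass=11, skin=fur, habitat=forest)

No, No, No, Yes

All 'Yes' examples share one property — skin is fur — and every 'No' example lacks it.
No: (mass=26, skin=smooth, habitat=desert), since skin is smooth. No: (mass=31, skin=scales, habitat=desert), since skin is scales. No: (mass=17, skin=scales, habitat=swamp), since skin is scales. Yes: (mass=11, skin=fur, habitat=forest), since skin is fur.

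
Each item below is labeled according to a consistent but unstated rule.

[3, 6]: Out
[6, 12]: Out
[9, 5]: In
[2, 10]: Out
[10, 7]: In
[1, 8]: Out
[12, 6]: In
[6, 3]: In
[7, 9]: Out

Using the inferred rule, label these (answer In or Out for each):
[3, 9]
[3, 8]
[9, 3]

The classifier is using: first > second.
[3, 9] → 3 < 9 → Out. [3, 8] → 3 < 8 → Out. [9, 3] → 9 > 3 → In.

Out, Out, In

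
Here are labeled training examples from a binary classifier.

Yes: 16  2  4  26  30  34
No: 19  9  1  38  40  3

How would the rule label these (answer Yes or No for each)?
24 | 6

A rule that fits every label: even AND at most 34 — true of each 'Yes' example, false of each 'No' one.

Yes, Yes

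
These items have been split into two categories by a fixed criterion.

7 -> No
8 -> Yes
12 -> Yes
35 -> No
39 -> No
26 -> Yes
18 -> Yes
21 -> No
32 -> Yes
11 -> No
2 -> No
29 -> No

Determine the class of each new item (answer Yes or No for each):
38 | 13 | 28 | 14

Every 'Yes' example satisfies: even AND at least 7. None of the 'No' examples do.

Yes, No, Yes, Yes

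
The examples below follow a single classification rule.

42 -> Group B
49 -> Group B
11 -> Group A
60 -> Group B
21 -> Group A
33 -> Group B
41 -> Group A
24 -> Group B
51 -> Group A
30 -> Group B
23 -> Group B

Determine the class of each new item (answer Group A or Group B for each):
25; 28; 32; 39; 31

The common property of the 'Group A' items is: ends in digit 1. No 'Group B' item has it.
25: last digit 5, doesn't match → Group B.
28: last digit 8, doesn't match → Group B.
32: last digit 2, doesn't match → Group B.
39: last digit 9, doesn't match → Group B.
31: last digit 1, meets the rule → Group A.

Group B, Group B, Group B, Group B, Group A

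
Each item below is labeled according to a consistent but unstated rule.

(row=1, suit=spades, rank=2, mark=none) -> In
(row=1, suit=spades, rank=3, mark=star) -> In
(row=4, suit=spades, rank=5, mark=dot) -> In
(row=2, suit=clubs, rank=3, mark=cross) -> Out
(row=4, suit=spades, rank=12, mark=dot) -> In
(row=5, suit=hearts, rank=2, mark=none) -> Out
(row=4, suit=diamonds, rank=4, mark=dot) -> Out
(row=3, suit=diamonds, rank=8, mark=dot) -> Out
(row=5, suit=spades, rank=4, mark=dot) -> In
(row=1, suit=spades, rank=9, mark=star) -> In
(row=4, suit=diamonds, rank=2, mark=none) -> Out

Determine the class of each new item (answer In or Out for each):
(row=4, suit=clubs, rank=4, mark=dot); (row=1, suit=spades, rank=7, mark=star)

Out, In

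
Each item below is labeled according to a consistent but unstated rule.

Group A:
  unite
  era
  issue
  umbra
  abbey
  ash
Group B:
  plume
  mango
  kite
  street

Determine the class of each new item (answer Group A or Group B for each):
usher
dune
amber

Group A, Group B, Group A

The classifier is using: starts with a vowel.
usher: starts with 'u', fits → Group A.
dune: starts with 'd', does not fit → Group B.
amber: starts with 'a', fits → Group A.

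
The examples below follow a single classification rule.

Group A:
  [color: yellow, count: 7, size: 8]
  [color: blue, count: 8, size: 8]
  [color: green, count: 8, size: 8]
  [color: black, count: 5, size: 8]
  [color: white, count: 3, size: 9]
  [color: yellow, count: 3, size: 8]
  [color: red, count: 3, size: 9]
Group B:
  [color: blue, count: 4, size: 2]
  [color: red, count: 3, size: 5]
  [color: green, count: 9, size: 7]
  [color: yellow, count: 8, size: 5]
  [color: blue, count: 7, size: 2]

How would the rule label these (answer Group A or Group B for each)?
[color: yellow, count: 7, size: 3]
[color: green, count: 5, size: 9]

Group B, Group A

All 'Group A' examples share one property — size ≥ 8 — and every 'Group B' example lacks it.
[color: yellow, count: 7, size: 3]: Group B (size = 3). [color: green, count: 5, size: 9]: Group A (size = 9).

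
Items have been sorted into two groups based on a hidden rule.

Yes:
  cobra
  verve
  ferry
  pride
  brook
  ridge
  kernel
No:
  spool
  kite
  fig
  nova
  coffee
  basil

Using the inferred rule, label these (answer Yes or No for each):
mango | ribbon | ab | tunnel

No, Yes, No, No

Looking at the examples, the only property every 'Yes' case has and every 'No' case lacks is: contains 'r'.
mango → no 'r' → No.
ribbon → has 'r' → Yes.
ab → no 'r' → No.
tunnel → no 'r' → No.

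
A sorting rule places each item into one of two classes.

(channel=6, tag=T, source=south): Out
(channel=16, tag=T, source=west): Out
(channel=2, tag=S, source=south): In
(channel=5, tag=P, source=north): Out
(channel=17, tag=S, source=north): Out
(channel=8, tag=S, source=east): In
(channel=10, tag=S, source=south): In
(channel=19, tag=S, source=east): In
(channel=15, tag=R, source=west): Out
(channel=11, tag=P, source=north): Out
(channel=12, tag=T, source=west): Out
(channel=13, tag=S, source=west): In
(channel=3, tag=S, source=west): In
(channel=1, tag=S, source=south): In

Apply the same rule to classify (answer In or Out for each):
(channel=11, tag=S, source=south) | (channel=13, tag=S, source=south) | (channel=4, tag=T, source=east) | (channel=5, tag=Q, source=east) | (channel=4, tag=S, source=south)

In, In, Out, Out, In

The simplest hypothesis consistent with all the labels is: tag is S AND channel ≠ 17.
(channel=11, tag=S, source=south) — tag is S, channel = 11, hence In. (channel=13, tag=S, source=south) — tag is S, channel = 13, hence In. (channel=4, tag=T, source=east) — tag is T, channel = 4, hence Out. (channel=5, tag=Q, source=east) — tag is Q, channel = 5, hence Out. (channel=4, tag=S, source=south) — tag is S, channel = 4, hence In.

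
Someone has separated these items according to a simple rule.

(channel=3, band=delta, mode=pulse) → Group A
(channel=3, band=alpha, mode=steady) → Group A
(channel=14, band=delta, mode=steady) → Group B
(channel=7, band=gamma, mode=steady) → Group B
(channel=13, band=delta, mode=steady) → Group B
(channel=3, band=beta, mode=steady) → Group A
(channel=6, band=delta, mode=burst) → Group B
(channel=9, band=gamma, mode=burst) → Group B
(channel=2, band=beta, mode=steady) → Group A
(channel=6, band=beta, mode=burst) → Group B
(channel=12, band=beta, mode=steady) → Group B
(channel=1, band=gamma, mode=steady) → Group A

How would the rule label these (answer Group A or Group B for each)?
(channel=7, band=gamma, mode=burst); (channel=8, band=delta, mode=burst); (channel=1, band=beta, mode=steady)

Group B, Group B, Group A

The rule appears to be: channel ≤ 3.
(channel=7, band=gamma, mode=burst): channel = 7 — does not pass, so Group B.
(channel=8, band=delta, mode=burst): channel = 8 — does not pass, so Group B.
(channel=1, band=beta, mode=steady): channel = 1 — satisfies this, so Group A.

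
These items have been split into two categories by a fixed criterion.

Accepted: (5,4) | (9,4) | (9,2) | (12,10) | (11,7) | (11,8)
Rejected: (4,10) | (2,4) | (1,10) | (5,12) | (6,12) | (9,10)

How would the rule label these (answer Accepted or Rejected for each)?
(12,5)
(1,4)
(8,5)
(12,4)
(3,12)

Accepted, Rejected, Accepted, Accepted, Rejected

The rule appears to be: first > second.
Accepted: (12,5), since 12 > 5. Rejected: (1,4), since 1 < 4. Accepted: (8,5), since 8 > 5. Accepted: (12,4), since 12 > 4. Rejected: (3,12), since 3 < 12.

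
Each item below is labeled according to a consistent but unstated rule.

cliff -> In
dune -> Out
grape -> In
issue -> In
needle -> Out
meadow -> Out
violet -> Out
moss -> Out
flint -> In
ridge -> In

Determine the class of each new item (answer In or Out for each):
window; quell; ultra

Out, In, In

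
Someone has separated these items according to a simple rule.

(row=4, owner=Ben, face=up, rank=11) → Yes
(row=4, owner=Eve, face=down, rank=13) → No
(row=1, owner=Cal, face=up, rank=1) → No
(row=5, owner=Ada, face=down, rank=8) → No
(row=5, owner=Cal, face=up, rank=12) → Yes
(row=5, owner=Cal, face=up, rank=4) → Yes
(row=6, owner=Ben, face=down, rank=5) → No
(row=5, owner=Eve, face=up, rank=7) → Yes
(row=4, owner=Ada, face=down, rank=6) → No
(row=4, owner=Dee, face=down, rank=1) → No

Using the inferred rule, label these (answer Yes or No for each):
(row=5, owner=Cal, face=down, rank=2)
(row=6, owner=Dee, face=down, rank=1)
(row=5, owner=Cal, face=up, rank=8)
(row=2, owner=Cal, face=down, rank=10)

Every 'Yes' example satisfies: face is up AND row ≥ 4. None of the 'No' examples do.
(row=5, owner=Cal, face=down, rank=2): face is down, row = 5, fails this test → No. (row=6, owner=Dee, face=down, rank=1): face is down, row = 6, fails this test → No. (row=5, owner=Cal, face=up, rank=8): face is up, row = 5, qualifies → Yes. (row=2, owner=Cal, face=down, rank=10): face is down, row = 2, fails this test → No.

No, No, Yes, No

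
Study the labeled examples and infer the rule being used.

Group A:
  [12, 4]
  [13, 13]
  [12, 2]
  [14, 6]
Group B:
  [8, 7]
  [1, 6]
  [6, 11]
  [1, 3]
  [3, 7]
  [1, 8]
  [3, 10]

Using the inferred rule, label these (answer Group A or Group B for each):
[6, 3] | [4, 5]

Group B, Group B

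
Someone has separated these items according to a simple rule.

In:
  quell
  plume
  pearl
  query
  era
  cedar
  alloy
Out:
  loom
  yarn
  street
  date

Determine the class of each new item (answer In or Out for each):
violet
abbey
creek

Out, In, In

The classifier is using: odd length.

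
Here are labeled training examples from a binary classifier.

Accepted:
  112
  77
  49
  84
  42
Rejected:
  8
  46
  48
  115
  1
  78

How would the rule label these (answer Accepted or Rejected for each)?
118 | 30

Rejected, Rejected

A rule that fits every label: multiple of 7 — true of each 'Accepted' example, false of each 'Rejected' one.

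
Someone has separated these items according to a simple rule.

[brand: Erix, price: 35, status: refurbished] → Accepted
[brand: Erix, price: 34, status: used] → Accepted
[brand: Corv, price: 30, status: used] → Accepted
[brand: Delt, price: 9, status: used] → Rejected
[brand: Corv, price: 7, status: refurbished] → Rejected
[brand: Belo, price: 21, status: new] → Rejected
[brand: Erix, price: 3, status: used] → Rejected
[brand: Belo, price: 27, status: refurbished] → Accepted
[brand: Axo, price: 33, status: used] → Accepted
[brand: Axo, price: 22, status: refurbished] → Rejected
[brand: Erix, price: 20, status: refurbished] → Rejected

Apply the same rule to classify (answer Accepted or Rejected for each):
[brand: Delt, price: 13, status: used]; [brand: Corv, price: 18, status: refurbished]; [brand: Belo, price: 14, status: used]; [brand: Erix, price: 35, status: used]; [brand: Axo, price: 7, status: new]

Rejected, Rejected, Rejected, Accepted, Rejected

Every 'Accepted' example satisfies: price ≥ 27. None of the 'Rejected' examples do.
[brand: Delt, price: 13, status: used]: price = 13 — fails the rule, so Rejected.
[brand: Corv, price: 18, status: refurbished]: price = 18 — fails the rule, so Rejected.
[brand: Belo, price: 14, status: used]: price = 14 — fails the rule, so Rejected.
[brand: Erix, price: 35, status: used]: price = 35 — passes, so Accepted.
[brand: Axo, price: 7, status: new]: price = 7 — fails the rule, so Rejected.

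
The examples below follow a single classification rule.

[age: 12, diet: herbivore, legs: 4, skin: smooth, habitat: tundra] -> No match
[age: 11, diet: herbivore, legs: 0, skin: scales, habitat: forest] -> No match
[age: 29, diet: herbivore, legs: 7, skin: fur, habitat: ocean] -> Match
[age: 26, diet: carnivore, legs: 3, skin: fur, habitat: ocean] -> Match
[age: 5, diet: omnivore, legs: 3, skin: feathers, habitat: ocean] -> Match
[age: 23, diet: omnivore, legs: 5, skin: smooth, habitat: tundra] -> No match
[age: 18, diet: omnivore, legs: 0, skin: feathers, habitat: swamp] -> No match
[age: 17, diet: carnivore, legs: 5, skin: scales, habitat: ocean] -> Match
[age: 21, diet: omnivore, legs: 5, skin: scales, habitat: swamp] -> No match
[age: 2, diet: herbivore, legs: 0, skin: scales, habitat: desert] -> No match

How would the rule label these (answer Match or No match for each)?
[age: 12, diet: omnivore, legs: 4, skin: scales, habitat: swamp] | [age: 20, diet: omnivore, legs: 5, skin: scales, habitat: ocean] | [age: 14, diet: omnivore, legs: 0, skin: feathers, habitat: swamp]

No match, Match, No match

Comparing the two groups points to one rule — habitat is ocean.
[age: 12, diet: omnivore, legs: 4, skin: scales, habitat: swamp]: habitat is swamp, does not fit → No match.
[age: 20, diet: omnivore, legs: 5, skin: scales, habitat: ocean]: habitat is ocean, checks out → Match.
[age: 14, diet: omnivore, legs: 0, skin: feathers, habitat: swamp]: habitat is swamp, does not fit → No match.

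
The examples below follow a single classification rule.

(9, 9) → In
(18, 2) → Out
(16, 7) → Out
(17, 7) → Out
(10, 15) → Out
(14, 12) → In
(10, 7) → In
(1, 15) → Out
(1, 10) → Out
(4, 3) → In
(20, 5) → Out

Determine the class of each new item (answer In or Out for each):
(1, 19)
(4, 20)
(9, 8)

Out, Out, In

The classifier is using: |first − second| ≤ 3.
(1, 19): |1−19| = 18, doesn't match → Out. (4, 20): |4−20| = 16, doesn't match → Out. (9, 8): |9−8| = 1, qualifies → In.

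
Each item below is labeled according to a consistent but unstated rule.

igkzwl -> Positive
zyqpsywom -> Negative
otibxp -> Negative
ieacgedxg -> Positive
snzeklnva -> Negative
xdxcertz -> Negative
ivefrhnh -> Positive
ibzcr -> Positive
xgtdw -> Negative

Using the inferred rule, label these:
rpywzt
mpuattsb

Negative, Negative

Checking candidate rules against both groups, what survives is: starts with 'i'.
rpywzt: starts with 'r', does not pass → Negative.
mpuattsb: starts with 'm', does not pass → Negative.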